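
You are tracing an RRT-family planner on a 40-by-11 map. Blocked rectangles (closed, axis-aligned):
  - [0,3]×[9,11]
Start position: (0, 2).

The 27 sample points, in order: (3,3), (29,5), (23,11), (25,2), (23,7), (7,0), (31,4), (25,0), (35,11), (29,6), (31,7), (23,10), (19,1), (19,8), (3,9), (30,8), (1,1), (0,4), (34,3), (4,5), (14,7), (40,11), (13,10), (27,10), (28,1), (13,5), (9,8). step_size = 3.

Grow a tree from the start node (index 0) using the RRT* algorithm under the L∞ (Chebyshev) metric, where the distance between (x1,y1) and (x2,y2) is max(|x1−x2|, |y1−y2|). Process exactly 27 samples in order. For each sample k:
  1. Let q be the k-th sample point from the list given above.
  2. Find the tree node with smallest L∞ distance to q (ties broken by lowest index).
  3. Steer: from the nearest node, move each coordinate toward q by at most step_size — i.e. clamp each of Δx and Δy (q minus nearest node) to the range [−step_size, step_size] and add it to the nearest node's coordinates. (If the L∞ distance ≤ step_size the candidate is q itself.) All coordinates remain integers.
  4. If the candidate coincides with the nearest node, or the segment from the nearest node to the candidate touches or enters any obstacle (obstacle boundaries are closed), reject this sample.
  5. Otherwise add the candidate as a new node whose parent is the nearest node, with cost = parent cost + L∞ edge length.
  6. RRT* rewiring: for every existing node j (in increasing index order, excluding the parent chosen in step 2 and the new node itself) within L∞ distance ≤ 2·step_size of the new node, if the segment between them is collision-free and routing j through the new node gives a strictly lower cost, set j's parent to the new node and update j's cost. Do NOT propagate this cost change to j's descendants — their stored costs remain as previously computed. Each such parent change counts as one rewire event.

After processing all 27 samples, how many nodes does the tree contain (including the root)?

1. q=(3,3) nearest=0 d=3 new=(3,3) → add node 1 parent=0 cost=3
2. q=(29,5) nearest=1 d=26 new=(6,5) → add node 2 parent=1 cost=6
3. q=(23,11) nearest=2 d=17 new=(9,8) → add node 3 parent=2 cost=9
4. q=(25,2) nearest=3 d=16 new=(12,5) → add node 4 parent=3 cost=12
5. q=(23,7) nearest=4 d=11 new=(15,7) → add node 5 parent=4 cost=15
6. q=(7,0) nearest=1 d=4 new=(6,0) → add node 6 parent=1 cost=6
7. q=(31,4) nearest=5 d=16 new=(18,4) → add node 7 parent=5 cost=18
8. q=(25,0) nearest=7 d=7 new=(21,1) → add node 8 parent=7 cost=21
9. q=(35,11) nearest=8 d=14 new=(24,4) → add node 9 parent=8 cost=24
10. q=(29,6) nearest=9 d=5 new=(27,6) → add node 10 parent=9 cost=27
11. q=(31,7) nearest=10 d=4 new=(30,7) → add node 11 parent=10 cost=30
12. q=(23,10) nearest=10 d=4 new=(24,9) → add node 12 parent=10 cost=30
13. q=(19,1) nearest=8 d=2 new=(19,1) → add node 13 parent=8 cost=23
14. q=(19,8) nearest=5 d=4 new=(18,8) → add node 14 parent=5 cost=18; rewire 12→14 (24<30)
15. q=(3,9) nearest=2 d=4 new=(3,8) → add node 15 parent=2 cost=9
16. q=(30,8) nearest=11 d=1 new=(30,8) → add node 16 parent=11 cost=31
17. q=(1,1) nearest=0 d=1 new=(1,1) → add node 17 parent=0 cost=1
18. q=(0,4) nearest=0 d=2 new=(0,4) → add node 18 parent=0 cost=2; rewire 15→18 (6<9)
19. q=(34,3) nearest=11 d=4 new=(33,4) → add node 19 parent=11 cost=33
20. q=(4,5) nearest=1 d=2 new=(4,5) → add node 20 parent=1 cost=5
21. q=(14,7) nearest=5 d=1 new=(14,7) → add node 21 parent=5 cost=16; rewire 13→21 (22<23)
22. q=(40,11) nearest=19 d=7 new=(36,7) → add node 22 parent=19 cost=36
23. q=(13,10) nearest=5 d=3 new=(13,10) → add node 23 parent=5 cost=18
24. q=(27,10) nearest=11 d=3 new=(27,10) → add node 24 parent=11 cost=33
25. q=(28,1) nearest=9 d=4 new=(27,1) → add node 25 parent=9 cost=27
26. q=(13,5) nearest=4 d=1 new=(13,5) → add node 26 parent=4 cost=13; rewire 13→26 (19<22); rewire 21→26 (15<16)
27. q=(9,8) nearest=3 d=0 → coincident, reject

Node count: 27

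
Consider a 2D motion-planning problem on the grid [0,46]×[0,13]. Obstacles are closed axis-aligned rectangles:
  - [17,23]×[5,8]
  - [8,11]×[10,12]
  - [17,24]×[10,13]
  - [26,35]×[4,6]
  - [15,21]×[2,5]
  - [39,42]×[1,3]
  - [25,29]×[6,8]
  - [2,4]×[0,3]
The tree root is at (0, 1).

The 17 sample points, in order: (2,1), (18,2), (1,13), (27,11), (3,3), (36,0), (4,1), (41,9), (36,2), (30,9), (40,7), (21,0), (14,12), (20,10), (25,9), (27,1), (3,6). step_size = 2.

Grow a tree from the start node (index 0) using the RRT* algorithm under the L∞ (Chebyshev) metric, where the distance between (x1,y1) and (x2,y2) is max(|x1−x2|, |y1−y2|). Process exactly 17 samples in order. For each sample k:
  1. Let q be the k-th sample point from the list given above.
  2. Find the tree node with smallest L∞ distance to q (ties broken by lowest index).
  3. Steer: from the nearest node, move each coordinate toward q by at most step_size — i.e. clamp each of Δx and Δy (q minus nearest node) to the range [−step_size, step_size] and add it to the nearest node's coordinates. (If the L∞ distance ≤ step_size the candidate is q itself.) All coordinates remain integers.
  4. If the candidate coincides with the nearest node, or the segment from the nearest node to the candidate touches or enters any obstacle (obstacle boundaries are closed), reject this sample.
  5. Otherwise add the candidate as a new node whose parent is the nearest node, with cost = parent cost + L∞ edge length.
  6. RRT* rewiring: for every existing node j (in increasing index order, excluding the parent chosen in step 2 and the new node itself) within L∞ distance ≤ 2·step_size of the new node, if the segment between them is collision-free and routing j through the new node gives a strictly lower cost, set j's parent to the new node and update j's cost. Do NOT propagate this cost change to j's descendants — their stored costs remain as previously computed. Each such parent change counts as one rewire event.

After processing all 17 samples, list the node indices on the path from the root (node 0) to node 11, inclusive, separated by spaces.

Path: 0 1 2 11

1. q=(2,1) nearest=0 d=2 new=(2,1) → blocked by [2,4]×[0,3], reject
2. q=(18,2) nearest=0 d=18 new=(2,2) → blocked by [2,4]×[0,3], reject
3. q=(1,13) nearest=0 d=12 new=(1,3) → add node 1 parent=0 cost=2
4. q=(27,11) nearest=1 d=26 new=(3,5) → add node 2 parent=1 cost=4
5. q=(3,3) nearest=1 d=2 new=(3,3) → blocked by [2,4]×[0,3], reject
6. q=(36,0) nearest=2 d=33 new=(5,3) → add node 3 parent=2 cost=6
7. q=(4,1) nearest=3 d=2 new=(4,1) → blocked by [2,4]×[0,3], reject
8. q=(41,9) nearest=3 d=36 new=(7,5) → add node 4 parent=3 cost=8
9. q=(36,2) nearest=4 d=29 new=(9,3) → add node 5 parent=4 cost=10
10. q=(30,9) nearest=5 d=21 new=(11,5) → add node 6 parent=5 cost=12
11. q=(40,7) nearest=6 d=29 new=(13,7) → add node 7 parent=6 cost=14
12. q=(21,0) nearest=7 d=8 new=(15,5) → blocked by [15,21]×[2,5], reject
13. q=(14,12) nearest=7 d=5 new=(14,9) → add node 8 parent=7 cost=16
14. q=(20,10) nearest=8 d=6 new=(16,10) → add node 9 parent=8 cost=18
15. q=(25,9) nearest=9 d=9 new=(18,9) → add node 10 parent=9 cost=20
16. q=(27,1) nearest=10 d=9 new=(20,7) → blocked by [17,23]×[5,8], reject
17. q=(3,6) nearest=2 d=1 new=(3,6) → add node 11 parent=2 cost=5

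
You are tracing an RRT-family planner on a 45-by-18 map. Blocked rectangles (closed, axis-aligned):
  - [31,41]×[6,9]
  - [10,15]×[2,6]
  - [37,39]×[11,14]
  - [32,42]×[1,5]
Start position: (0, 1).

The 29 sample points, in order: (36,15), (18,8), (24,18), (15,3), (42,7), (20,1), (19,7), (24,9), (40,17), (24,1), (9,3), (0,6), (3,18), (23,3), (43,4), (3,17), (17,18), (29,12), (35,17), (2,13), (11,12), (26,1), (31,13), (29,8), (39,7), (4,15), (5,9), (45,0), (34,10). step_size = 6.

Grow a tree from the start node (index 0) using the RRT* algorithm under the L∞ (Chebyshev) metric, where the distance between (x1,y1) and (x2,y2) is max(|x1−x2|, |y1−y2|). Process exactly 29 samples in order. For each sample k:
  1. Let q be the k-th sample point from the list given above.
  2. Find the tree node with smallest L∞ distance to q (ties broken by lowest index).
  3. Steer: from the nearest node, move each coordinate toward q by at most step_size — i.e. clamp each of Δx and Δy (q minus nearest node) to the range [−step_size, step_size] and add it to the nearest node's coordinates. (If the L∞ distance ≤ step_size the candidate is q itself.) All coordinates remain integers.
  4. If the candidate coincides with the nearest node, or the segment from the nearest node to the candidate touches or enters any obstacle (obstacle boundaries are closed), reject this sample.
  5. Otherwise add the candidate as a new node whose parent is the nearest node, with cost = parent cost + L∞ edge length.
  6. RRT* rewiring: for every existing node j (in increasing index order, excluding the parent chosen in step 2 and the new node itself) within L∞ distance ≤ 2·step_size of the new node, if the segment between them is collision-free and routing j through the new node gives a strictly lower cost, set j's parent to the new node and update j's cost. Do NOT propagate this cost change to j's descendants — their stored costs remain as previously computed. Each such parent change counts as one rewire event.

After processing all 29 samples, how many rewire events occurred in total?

Rewire events: 9

1. q=(36,15) nearest=0 d=36 new=(6,7) → add node 1 parent=0 cost=6
2. q=(18,8) nearest=1 d=12 new=(12,8) → add node 2 parent=1 cost=12
3. q=(24,18) nearest=2 d=12 new=(18,14) → add node 3 parent=2 cost=18
4. q=(15,3) nearest=2 d=5 new=(15,3) → blocked by [10,15]×[2,6], reject
5. q=(42,7) nearest=3 d=24 new=(24,8) → add node 4 parent=3 cost=24
6. q=(20,1) nearest=4 d=7 new=(20,2) → add node 5 parent=4 cost=30
7. q=(19,7) nearest=4 d=5 new=(19,7) → add node 6 parent=4 cost=29
8. q=(24,9) nearest=4 d=1 new=(24,9) → add node 7 parent=4 cost=25
9. q=(40,17) nearest=4 d=16 new=(30,14) → add node 8 parent=4 cost=30
10. q=(24,1) nearest=5 d=4 new=(24,1) → add node 9 parent=5 cost=34
11. q=(9,3) nearest=1 d=4 new=(9,3) → add node 10 parent=1 cost=10
12. q=(0,6) nearest=0 d=5 new=(0,6) → add node 11 parent=0 cost=5
13. q=(3,18) nearest=2 d=10 new=(6,14) → add node 12 parent=2 cost=18
14. q=(23,3) nearest=9 d=2 new=(23,3) → add node 13 parent=9 cost=36
15. q=(43,4) nearest=8 d=13 new=(36,8) → blocked by [31,41]×[6,9], reject
16. q=(3,17) nearest=12 d=3 new=(3,17) → add node 14 parent=12 cost=21
17. q=(17,18) nearest=3 d=4 new=(17,18) → add node 15 parent=3 cost=22
18. q=(29,12) nearest=8 d=2 new=(29,12) → add node 16 parent=8 cost=32
19. q=(35,17) nearest=8 d=5 new=(35,17) → add node 17 parent=8 cost=35
20. q=(2,13) nearest=12 d=4 new=(2,13) → add node 18 parent=12 cost=22
21. q=(11,12) nearest=2 d=4 new=(11,12) → add node 19 parent=2 cost=16; rewire 5→19 (26<30); rewire 6→19 (24<29); rewire 13→19 (28<36)
22. q=(26,1) nearest=9 d=2 new=(26,1) → add node 20 parent=9 cost=36
23. q=(31,13) nearest=8 d=1 new=(31,13) → add node 21 parent=8 cost=31
24. q=(29,8) nearest=16 d=4 new=(29,8) → add node 22 parent=16 cost=36
25. q=(39,7) nearest=21 d=8 new=(37,7) → blocked by [31,41]×[6,9], reject
26. q=(4,15) nearest=12 d=2 new=(4,15) → add node 23 parent=12 cost=20
27. q=(5,9) nearest=1 d=2 new=(5,9) → add node 24 parent=1 cost=8; rewire 12→24 (13<18); rewire 14→24 (16<21); rewire 15→24 (20<22); rewire 18→24 (12<22); rewire 19→24 (14<16); rewire 23→24 (14<20)
28. q=(45,0) nearest=21 d=14 new=(37,7) → blocked by [31,41]×[6,9], reject
29. q=(34,10) nearest=21 d=3 new=(34,10) → add node 25 parent=21 cost=34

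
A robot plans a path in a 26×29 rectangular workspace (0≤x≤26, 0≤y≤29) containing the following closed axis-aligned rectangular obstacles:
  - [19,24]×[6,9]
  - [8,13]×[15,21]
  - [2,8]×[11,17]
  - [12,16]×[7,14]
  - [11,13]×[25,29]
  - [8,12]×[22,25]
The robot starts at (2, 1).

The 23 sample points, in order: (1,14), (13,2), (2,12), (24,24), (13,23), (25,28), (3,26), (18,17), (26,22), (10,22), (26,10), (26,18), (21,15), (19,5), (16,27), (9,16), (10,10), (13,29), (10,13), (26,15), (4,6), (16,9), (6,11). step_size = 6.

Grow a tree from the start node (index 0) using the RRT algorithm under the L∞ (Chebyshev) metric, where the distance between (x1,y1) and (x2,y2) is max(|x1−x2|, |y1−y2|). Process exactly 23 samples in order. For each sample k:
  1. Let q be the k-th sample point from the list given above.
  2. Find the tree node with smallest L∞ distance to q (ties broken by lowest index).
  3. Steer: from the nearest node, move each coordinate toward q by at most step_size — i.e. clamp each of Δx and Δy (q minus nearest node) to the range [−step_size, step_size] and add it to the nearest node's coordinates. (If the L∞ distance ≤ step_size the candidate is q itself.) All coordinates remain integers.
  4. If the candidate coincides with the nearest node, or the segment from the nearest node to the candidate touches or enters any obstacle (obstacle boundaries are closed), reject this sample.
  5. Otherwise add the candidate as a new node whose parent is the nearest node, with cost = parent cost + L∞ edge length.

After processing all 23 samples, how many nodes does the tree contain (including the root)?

Node count: 5

1. q=(1,14) nearest=0 d=13 new=(1,7) → add node 1 parent=0 cost=6
2. q=(13,2) nearest=0 d=11 new=(8,2) → add node 2 parent=0 cost=6
3. q=(2,12) nearest=1 d=5 new=(2,12) → blocked by [2,8]×[11,17], reject
4. q=(24,24) nearest=2 d=22 new=(14,8) → blocked by [12,16]×[7,14], reject
5. q=(13,23) nearest=1 d=16 new=(7,13) → blocked by [2,8]×[11,17], reject
6. q=(25,28) nearest=1 d=24 new=(7,13) → blocked by [2,8]×[11,17], reject
7. q=(3,26) nearest=1 d=19 new=(3,13) → blocked by [2,8]×[11,17], reject
8. q=(18,17) nearest=2 d=15 new=(14,8) → blocked by [12,16]×[7,14], reject
9. q=(26,22) nearest=2 d=20 new=(14,8) → blocked by [12,16]×[7,14], reject
10. q=(10,22) nearest=1 d=15 new=(7,13) → blocked by [2,8]×[11,17], reject
11. q=(26,10) nearest=2 d=18 new=(14,8) → blocked by [12,16]×[7,14], reject
12. q=(26,18) nearest=2 d=18 new=(14,8) → blocked by [12,16]×[7,14], reject
13. q=(21,15) nearest=2 d=13 new=(14,8) → blocked by [12,16]×[7,14], reject
14. q=(19,5) nearest=2 d=11 new=(14,5) → add node 3 parent=2 cost=12
15. q=(16,27) nearest=1 d=20 new=(7,13) → blocked by [2,8]×[11,17], reject
16. q=(9,16) nearest=1 d=9 new=(7,13) → blocked by [2,8]×[11,17], reject
17. q=(10,10) nearest=3 d=5 new=(10,10) → blocked by [12,16]×[7,14], reject
18. q=(13,29) nearest=1 d=22 new=(7,13) → blocked by [2,8]×[11,17], reject
19. q=(10,13) nearest=3 d=8 new=(10,11) → blocked by [12,16]×[7,14], reject
20. q=(26,15) nearest=3 d=12 new=(20,11) → blocked by [12,16]×[7,14], reject
21. q=(4,6) nearest=1 d=3 new=(4,6) → add node 4 parent=1 cost=9
22. q=(16,9) nearest=3 d=4 new=(16,9) → blocked by [12,16]×[7,14], reject
23. q=(6,11) nearest=1 d=5 new=(6,11) → blocked by [2,8]×[11,17], reject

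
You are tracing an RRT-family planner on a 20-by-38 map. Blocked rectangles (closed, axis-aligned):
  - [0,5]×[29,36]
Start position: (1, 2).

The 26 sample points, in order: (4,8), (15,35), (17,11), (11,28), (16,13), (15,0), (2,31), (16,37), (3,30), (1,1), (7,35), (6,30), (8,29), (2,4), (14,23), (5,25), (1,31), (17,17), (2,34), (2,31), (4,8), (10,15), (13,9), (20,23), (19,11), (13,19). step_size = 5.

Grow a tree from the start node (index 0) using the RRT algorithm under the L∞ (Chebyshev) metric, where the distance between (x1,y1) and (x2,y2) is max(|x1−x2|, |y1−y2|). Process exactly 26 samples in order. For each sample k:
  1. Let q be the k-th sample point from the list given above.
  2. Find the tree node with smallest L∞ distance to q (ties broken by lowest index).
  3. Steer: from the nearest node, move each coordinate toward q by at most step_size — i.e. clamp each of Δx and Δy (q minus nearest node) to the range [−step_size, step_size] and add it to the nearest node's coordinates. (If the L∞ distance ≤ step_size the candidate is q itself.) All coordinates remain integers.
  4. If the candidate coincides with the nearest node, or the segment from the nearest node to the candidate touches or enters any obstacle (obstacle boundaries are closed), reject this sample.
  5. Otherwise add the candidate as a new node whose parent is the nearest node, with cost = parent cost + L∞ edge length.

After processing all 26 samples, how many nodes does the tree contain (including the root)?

1. q=(4,8) nearest=0 d=6 new=(4,7) → add node 1 parent=0 cost=5
2. q=(15,35) nearest=1 d=28 new=(9,12) → add node 2 parent=1 cost=10
3. q=(17,11) nearest=2 d=8 new=(14,11) → add node 3 parent=2 cost=15
4. q=(11,28) nearest=2 d=16 new=(11,17) → add node 4 parent=2 cost=15
5. q=(16,13) nearest=3 d=2 new=(16,13) → add node 5 parent=3 cost=17
6. q=(15,0) nearest=1 d=11 new=(9,2) → add node 6 parent=1 cost=10
7. q=(2,31) nearest=4 d=14 new=(6,22) → add node 7 parent=4 cost=20
8. q=(16,37) nearest=7 d=15 new=(11,27) → add node 8 parent=7 cost=25
9. q=(3,30) nearest=7 d=8 new=(3,27) → add node 9 parent=7 cost=25
10. q=(1,1) nearest=0 d=1 new=(1,1) → add node 10 parent=0 cost=1
11. q=(7,35) nearest=8 d=8 new=(7,32) → add node 11 parent=8 cost=30
12. q=(6,30) nearest=11 d=2 new=(6,30) → add node 12 parent=11 cost=32
13. q=(8,29) nearest=12 d=2 new=(8,29) → add node 13 parent=12 cost=34
14. q=(2,4) nearest=0 d=2 new=(2,4) → add node 14 parent=0 cost=2
15. q=(14,23) nearest=8 d=4 new=(14,23) → add node 15 parent=8 cost=29
16. q=(5,25) nearest=9 d=2 new=(5,25) → add node 16 parent=9 cost=27
17. q=(1,31) nearest=9 d=4 new=(1,31) → blocked by [0,5]×[29,36], reject
18. q=(17,17) nearest=5 d=4 new=(17,17) → add node 17 parent=5 cost=21
19. q=(2,34) nearest=12 d=4 new=(2,34) → blocked by [0,5]×[29,36], reject
20. q=(2,31) nearest=9 d=4 new=(2,31) → blocked by [0,5]×[29,36], reject
21. q=(4,8) nearest=1 d=1 new=(4,8) → add node 18 parent=1 cost=6
22. q=(10,15) nearest=4 d=2 new=(10,15) → add node 19 parent=4 cost=17
23. q=(13,9) nearest=3 d=2 new=(13,9) → add node 20 parent=3 cost=17
24. q=(20,23) nearest=15 d=6 new=(19,23) → add node 21 parent=15 cost=34
25. q=(19,11) nearest=5 d=3 new=(19,11) → add node 22 parent=5 cost=20
26. q=(13,19) nearest=4 d=2 new=(13,19) → add node 23 parent=4 cost=17

Node count: 24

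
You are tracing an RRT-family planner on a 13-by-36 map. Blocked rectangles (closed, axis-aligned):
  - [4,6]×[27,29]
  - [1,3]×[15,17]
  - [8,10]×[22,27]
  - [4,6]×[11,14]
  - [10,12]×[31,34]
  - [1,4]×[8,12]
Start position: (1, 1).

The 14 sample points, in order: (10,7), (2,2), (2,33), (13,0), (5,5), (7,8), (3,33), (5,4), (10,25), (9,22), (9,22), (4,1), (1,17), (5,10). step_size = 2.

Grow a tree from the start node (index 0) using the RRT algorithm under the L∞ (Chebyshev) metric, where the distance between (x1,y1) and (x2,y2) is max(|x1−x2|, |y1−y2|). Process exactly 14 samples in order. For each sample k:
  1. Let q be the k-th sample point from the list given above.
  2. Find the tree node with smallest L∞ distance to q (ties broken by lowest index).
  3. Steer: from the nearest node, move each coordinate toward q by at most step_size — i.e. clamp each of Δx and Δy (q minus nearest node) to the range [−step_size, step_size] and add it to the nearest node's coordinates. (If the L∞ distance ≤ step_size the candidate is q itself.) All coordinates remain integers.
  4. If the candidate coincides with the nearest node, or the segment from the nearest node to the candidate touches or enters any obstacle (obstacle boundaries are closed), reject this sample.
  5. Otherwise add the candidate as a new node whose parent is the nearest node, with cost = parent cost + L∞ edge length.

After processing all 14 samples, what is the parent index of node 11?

1. q=(10,7) nearest=0 d=9 new=(3,3) → add node 1 parent=0 cost=2
2. q=(2,2) nearest=0 d=1 new=(2,2) → add node 2 parent=0 cost=1
3. q=(2,33) nearest=1 d=30 new=(2,5) → add node 3 parent=1 cost=4
4. q=(13,0) nearest=1 d=10 new=(5,1) → add node 4 parent=1 cost=4
5. q=(5,5) nearest=1 d=2 new=(5,5) → add node 5 parent=1 cost=4
6. q=(7,8) nearest=5 d=3 new=(7,7) → add node 6 parent=5 cost=6
7. q=(3,33) nearest=6 d=26 new=(5,9) → add node 7 parent=6 cost=8
8. q=(5,4) nearest=5 d=1 new=(5,4) → add node 8 parent=5 cost=5
9. q=(10,25) nearest=7 d=16 new=(7,11) → add node 9 parent=7 cost=10
10. q=(9,22) nearest=9 d=11 new=(9,13) → add node 10 parent=9 cost=12
11. q=(9,22) nearest=10 d=9 new=(9,15) → add node 11 parent=10 cost=14
12. q=(4,1) nearest=4 d=1 new=(4,1) → add node 12 parent=4 cost=5
13. q=(1,17) nearest=9 d=6 new=(5,13) → blocked by [4,6]×[11,14], reject
14. q=(5,10) nearest=7 d=1 new=(5,10) → add node 13 parent=7 cost=9

Parent of node 11: 10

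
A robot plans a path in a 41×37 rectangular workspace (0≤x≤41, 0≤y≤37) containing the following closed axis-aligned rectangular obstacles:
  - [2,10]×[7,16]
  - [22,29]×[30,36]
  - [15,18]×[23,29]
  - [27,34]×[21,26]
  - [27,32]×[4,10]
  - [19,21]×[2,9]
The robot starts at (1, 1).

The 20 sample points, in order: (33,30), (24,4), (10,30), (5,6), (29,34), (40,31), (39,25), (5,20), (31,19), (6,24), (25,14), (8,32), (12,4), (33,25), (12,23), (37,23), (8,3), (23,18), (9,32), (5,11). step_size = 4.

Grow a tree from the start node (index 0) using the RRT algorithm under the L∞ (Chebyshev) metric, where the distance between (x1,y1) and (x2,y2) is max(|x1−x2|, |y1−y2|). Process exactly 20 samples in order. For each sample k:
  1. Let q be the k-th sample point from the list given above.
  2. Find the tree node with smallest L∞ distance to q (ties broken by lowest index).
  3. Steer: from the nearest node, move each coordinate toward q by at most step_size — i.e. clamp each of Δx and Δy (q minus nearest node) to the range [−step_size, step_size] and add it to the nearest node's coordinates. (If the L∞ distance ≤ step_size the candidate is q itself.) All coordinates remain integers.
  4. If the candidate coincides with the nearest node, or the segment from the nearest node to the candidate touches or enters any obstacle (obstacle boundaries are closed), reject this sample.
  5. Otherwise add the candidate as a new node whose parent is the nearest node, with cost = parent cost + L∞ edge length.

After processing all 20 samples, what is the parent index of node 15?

Parent of node 15: 12

1. q=(33,30) nearest=0 d=32 new=(5,5) → add node 1 parent=0 cost=4
2. q=(24,4) nearest=1 d=19 new=(9,4) → add node 2 parent=1 cost=8
3. q=(10,30) nearest=1 d=25 new=(9,9) → blocked by [2,10]×[7,16], reject
4. q=(5,6) nearest=1 d=1 new=(5,6) → add node 3 parent=1 cost=5
5. q=(29,34) nearest=3 d=28 new=(9,10) → blocked by [2,10]×[7,16], reject
6. q=(40,31) nearest=2 d=31 new=(13,8) → add node 4 parent=2 cost=12
7. q=(39,25) nearest=4 d=26 new=(17,12) → add node 5 parent=4 cost=16
8. q=(5,20) nearest=4 d=12 new=(9,12) → blocked by [2,10]×[7,16], reject
9. q=(31,19) nearest=5 d=14 new=(21,16) → add node 6 parent=5 cost=20
10. q=(6,24) nearest=5 d=12 new=(13,16) → add node 7 parent=5 cost=20
11. q=(25,14) nearest=6 d=4 new=(25,14) → add node 8 parent=6 cost=24
12. q=(8,32) nearest=6 d=16 new=(17,20) → add node 9 parent=6 cost=24
13. q=(12,4) nearest=2 d=3 new=(12,4) → add node 10 parent=2 cost=11
14. q=(33,25) nearest=8 d=11 new=(29,18) → add node 11 parent=8 cost=28
15. q=(12,23) nearest=9 d=5 new=(13,23) → add node 12 parent=9 cost=28
16. q=(37,23) nearest=11 d=8 new=(33,22) → blocked by [27,34]×[21,26], reject
17. q=(8,3) nearest=2 d=1 new=(8,3) → add node 13 parent=2 cost=9
18. q=(23,18) nearest=6 d=2 new=(23,18) → add node 14 parent=6 cost=22
19. q=(9,32) nearest=12 d=9 new=(9,27) → add node 15 parent=12 cost=32
20. q=(5,11) nearest=3 d=5 new=(5,10) → blocked by [2,10]×[7,16], reject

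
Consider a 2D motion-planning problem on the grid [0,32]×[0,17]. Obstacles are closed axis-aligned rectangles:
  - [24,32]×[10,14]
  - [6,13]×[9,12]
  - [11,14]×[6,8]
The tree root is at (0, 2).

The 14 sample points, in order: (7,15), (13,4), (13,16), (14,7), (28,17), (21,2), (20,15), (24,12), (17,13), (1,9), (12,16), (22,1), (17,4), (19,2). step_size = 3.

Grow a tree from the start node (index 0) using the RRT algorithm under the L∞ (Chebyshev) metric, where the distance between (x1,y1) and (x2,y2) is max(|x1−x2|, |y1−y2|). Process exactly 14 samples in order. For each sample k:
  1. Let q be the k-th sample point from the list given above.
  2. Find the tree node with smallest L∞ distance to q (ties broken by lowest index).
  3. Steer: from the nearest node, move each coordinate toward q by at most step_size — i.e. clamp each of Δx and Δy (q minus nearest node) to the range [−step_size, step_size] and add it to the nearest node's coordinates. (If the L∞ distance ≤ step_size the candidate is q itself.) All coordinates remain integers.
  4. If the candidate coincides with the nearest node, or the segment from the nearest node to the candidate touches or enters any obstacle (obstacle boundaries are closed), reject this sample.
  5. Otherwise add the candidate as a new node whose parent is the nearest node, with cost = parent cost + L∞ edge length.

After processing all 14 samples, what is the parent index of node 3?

1. q=(7,15) nearest=0 d=13 new=(3,5) → add node 1 parent=0 cost=3
2. q=(13,4) nearest=1 d=10 new=(6,4) → add node 2 parent=1 cost=6
3. q=(13,16) nearest=1 d=11 new=(6,8) → add node 3 parent=1 cost=6
4. q=(14,7) nearest=2 d=8 new=(9,7) → add node 4 parent=2 cost=9
5. q=(28,17) nearest=4 d=19 new=(12,10) → blocked by [6,13]×[9,12], reject
6. q=(21,2) nearest=4 d=12 new=(12,4) → add node 5 parent=4 cost=12
7. q=(20,15) nearest=4 d=11 new=(12,10) → blocked by [6,13]×[9,12], reject
8. q=(24,12) nearest=5 d=12 new=(15,7) → blocked by [11,14]×[6,8], reject
9. q=(17,13) nearest=4 d=8 new=(12,10) → blocked by [6,13]×[9,12], reject
10. q=(1,9) nearest=1 d=4 new=(1,8) → add node 6 parent=1 cost=6
11. q=(12,16) nearest=3 d=8 new=(9,11) → blocked by [6,13]×[9,12], reject
12. q=(22,1) nearest=5 d=10 new=(15,1) → add node 7 parent=5 cost=15
13. q=(17,4) nearest=7 d=3 new=(17,4) → add node 8 parent=7 cost=18
14. q=(19,2) nearest=8 d=2 new=(19,2) → add node 9 parent=8 cost=20

Parent of node 3: 1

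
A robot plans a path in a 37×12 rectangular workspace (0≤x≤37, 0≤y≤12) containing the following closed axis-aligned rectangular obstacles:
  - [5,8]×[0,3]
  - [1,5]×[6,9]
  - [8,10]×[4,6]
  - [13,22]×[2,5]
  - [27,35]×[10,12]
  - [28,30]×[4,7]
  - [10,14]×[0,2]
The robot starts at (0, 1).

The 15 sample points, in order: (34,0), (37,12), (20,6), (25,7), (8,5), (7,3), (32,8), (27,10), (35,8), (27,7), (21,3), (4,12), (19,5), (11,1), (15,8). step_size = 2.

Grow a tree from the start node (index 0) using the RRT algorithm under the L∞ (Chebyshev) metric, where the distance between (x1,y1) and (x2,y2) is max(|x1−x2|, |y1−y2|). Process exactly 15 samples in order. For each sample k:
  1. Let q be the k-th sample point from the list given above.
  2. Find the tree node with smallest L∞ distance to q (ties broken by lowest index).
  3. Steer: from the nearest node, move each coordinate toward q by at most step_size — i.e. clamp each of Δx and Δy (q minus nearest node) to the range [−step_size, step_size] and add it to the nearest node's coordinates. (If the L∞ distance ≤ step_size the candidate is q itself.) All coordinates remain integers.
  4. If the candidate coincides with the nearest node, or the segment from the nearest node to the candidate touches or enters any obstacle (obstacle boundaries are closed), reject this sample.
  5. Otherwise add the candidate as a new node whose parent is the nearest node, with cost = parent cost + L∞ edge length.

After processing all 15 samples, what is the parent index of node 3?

1. q=(34,0) nearest=0 d=34 new=(2,0) → add node 1 parent=0 cost=2
2. q=(37,12) nearest=1 d=35 new=(4,2) → add node 2 parent=1 cost=4
3. q=(20,6) nearest=2 d=16 new=(6,4) → blocked by [5,8]×[0,3], reject
4. q=(25,7) nearest=2 d=21 new=(6,4) → blocked by [5,8]×[0,3], reject
5. q=(8,5) nearest=2 d=4 new=(6,4) → blocked by [5,8]×[0,3], reject
6. q=(7,3) nearest=2 d=3 new=(6,3) → blocked by [5,8]×[0,3], reject
7. q=(32,8) nearest=2 d=28 new=(6,4) → blocked by [5,8]×[0,3], reject
8. q=(27,10) nearest=2 d=23 new=(6,4) → blocked by [5,8]×[0,3], reject
9. q=(35,8) nearest=2 d=31 new=(6,4) → blocked by [5,8]×[0,3], reject
10. q=(27,7) nearest=2 d=23 new=(6,4) → blocked by [5,8]×[0,3], reject
11. q=(21,3) nearest=2 d=17 new=(6,3) → blocked by [5,8]×[0,3], reject
12. q=(4,12) nearest=2 d=10 new=(4,4) → add node 3 parent=2 cost=6
13. q=(19,5) nearest=2 d=15 new=(6,4) → blocked by [5,8]×[0,3], reject
14. q=(11,1) nearest=2 d=7 new=(6,1) → blocked by [5,8]×[0,3], reject
15. q=(15,8) nearest=2 d=11 new=(6,4) → blocked by [5,8]×[0,3], reject

Parent of node 3: 2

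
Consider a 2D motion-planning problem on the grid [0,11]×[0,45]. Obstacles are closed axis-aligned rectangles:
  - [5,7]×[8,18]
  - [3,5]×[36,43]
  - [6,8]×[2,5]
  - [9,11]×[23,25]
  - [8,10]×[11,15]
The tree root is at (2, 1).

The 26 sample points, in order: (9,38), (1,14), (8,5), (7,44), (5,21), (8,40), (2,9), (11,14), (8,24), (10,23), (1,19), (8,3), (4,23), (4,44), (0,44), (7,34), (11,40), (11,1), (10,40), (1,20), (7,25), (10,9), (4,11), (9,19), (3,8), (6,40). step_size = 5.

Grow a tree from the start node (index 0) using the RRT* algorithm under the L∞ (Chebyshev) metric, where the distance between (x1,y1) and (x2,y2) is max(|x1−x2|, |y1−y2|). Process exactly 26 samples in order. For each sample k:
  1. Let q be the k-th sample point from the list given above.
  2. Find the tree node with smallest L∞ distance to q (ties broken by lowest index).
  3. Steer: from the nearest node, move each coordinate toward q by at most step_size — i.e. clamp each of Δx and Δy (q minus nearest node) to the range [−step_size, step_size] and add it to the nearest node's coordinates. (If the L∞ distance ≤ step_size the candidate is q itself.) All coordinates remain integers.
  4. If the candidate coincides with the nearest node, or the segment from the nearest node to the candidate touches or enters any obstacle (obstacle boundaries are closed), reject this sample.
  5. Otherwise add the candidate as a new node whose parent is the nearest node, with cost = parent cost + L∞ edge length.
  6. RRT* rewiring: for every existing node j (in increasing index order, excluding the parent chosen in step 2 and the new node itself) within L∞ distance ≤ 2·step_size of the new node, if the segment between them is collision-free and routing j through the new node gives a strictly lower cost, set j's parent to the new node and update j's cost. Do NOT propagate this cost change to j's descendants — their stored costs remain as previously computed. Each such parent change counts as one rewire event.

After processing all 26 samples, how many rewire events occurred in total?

1. q=(9,38) nearest=0 d=37 new=(7,6) → blocked by [6,8]×[2,5], reject
2. q=(1,14) nearest=0 d=13 new=(1,6) → add node 1 parent=0 cost=5
3. q=(8,5) nearest=0 d=6 new=(7,5) → blocked by [6,8]×[2,5], reject
4. q=(7,44) nearest=1 d=38 new=(6,11) → blocked by [5,7]×[8,18], reject
5. q=(5,21) nearest=1 d=15 new=(5,11) → blocked by [5,7]×[8,18], reject
6. q=(8,40) nearest=1 d=34 new=(6,11) → blocked by [5,7]×[8,18], reject
7. q=(2,9) nearest=1 d=3 new=(2,9) → add node 2 parent=1 cost=8
8. q=(11,14) nearest=2 d=9 new=(7,14) → blocked by [5,7]×[8,18], reject
9. q=(8,24) nearest=2 d=15 new=(7,14) → blocked by [5,7]×[8,18], reject
10. q=(10,23) nearest=2 d=14 new=(7,14) → blocked by [5,7]×[8,18], reject
11. q=(1,19) nearest=2 d=10 new=(1,14) → add node 3 parent=2 cost=13
12. q=(8,3) nearest=0 d=6 new=(7,3) → blocked by [6,8]×[2,5], reject
13. q=(4,23) nearest=3 d=9 new=(4,19) → add node 4 parent=3 cost=18
14. q=(4,44) nearest=4 d=25 new=(4,24) → add node 5 parent=4 cost=23
15. q=(0,44) nearest=5 d=20 new=(0,29) → add node 6 parent=5 cost=28
16. q=(7,34) nearest=6 d=7 new=(5,34) → add node 7 parent=6 cost=33
17. q=(11,40) nearest=7 d=6 new=(10,39) → add node 8 parent=7 cost=38
18. q=(11,1) nearest=0 d=9 new=(7,1) → add node 9 parent=0 cost=5
19. q=(10,40) nearest=8 d=1 new=(10,40) → add node 10 parent=8 cost=39
20. q=(1,20) nearest=4 d=3 new=(1,20) → add node 11 parent=4 cost=21
21. q=(7,25) nearest=5 d=3 new=(7,25) → add node 12 parent=5 cost=26
22. q=(10,9) nearest=0 d=8 new=(7,6) → blocked by [6,8]×[2,5], reject
23. q=(4,11) nearest=2 d=2 new=(4,11) → add node 13 parent=2 cost=10; rewire 11→13 (19<21)
24. q=(9,19) nearest=4 d=5 new=(9,19) → add node 14 parent=4 cost=23
25. q=(3,8) nearest=2 d=1 new=(3,8) → add node 15 parent=2 cost=9
26. q=(6,40) nearest=8 d=4 new=(6,40) → add node 16 parent=8 cost=42

Rewire events: 1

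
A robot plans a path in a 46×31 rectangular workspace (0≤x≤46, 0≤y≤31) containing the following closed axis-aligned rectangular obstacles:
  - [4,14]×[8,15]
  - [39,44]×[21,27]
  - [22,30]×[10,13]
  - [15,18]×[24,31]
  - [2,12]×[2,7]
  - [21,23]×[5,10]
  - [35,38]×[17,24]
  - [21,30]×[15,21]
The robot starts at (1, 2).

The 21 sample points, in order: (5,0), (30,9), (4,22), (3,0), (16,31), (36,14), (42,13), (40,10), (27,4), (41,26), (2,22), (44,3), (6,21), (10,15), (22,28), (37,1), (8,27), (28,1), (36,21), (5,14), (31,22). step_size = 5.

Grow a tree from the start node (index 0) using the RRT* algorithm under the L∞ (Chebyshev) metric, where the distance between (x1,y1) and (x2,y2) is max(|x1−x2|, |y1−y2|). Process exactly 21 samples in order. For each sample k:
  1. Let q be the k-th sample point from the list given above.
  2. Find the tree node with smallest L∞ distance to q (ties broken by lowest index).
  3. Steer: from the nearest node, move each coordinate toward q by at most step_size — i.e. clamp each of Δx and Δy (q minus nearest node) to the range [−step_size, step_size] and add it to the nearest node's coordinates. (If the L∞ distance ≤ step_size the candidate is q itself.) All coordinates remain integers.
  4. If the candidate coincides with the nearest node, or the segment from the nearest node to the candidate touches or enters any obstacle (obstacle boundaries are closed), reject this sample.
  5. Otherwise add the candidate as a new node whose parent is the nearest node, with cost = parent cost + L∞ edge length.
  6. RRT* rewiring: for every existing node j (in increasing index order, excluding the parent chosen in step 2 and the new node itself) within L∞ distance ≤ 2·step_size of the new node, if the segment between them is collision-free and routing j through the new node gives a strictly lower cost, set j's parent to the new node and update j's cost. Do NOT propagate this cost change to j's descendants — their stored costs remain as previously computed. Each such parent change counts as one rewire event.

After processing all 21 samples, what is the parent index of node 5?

1. q=(5,0) nearest=0 d=4 new=(5,0) → add node 1 parent=0 cost=4
2. q=(30,9) nearest=1 d=25 new=(10,5) → blocked by [2,12]×[2,7], reject
3. q=(4,22) nearest=0 d=20 new=(4,7) → blocked by [2,12]×[2,7], reject
4. q=(3,0) nearest=0 d=2 new=(3,0) → add node 2 parent=0 cost=2
5. q=(16,31) nearest=0 d=29 new=(6,7) → blocked by [2,12]×[2,7], reject
6. q=(36,14) nearest=1 d=31 new=(10,5) → blocked by [2,12]×[2,7], reject
7. q=(42,13) nearest=1 d=37 new=(10,5) → blocked by [2,12]×[2,7], reject
8. q=(40,10) nearest=1 d=35 new=(10,5) → blocked by [2,12]×[2,7], reject
9. q=(27,4) nearest=1 d=22 new=(10,4) → blocked by [2,12]×[2,7], reject
10. q=(41,26) nearest=1 d=36 new=(10,5) → blocked by [2,12]×[2,7], reject
11. q=(2,22) nearest=0 d=20 new=(2,7) → blocked by [2,12]×[2,7], reject
12. q=(44,3) nearest=1 d=39 new=(10,3) → blocked by [2,12]×[2,7], reject
13. q=(6,21) nearest=0 d=19 new=(6,7) → blocked by [2,12]×[2,7], reject
14. q=(10,15) nearest=0 d=13 new=(6,7) → blocked by [2,12]×[2,7], reject
15. q=(22,28) nearest=0 d=26 new=(6,7) → blocked by [2,12]×[2,7], reject
16. q=(37,1) nearest=1 d=32 new=(10,1) → add node 3 parent=1 cost=9
17. q=(8,27) nearest=0 d=25 new=(6,7) → blocked by [2,12]×[2,7], reject
18. q=(28,1) nearest=3 d=18 new=(15,1) → add node 4 parent=3 cost=14
19. q=(36,21) nearest=4 d=21 new=(20,6) → add node 5 parent=4 cost=19
20. q=(5,14) nearest=0 d=12 new=(5,7) → blocked by [2,12]×[2,7], reject
21. q=(31,22) nearest=5 d=16 new=(25,11) → blocked by [22,30]×[10,13], reject

Parent of node 5: 4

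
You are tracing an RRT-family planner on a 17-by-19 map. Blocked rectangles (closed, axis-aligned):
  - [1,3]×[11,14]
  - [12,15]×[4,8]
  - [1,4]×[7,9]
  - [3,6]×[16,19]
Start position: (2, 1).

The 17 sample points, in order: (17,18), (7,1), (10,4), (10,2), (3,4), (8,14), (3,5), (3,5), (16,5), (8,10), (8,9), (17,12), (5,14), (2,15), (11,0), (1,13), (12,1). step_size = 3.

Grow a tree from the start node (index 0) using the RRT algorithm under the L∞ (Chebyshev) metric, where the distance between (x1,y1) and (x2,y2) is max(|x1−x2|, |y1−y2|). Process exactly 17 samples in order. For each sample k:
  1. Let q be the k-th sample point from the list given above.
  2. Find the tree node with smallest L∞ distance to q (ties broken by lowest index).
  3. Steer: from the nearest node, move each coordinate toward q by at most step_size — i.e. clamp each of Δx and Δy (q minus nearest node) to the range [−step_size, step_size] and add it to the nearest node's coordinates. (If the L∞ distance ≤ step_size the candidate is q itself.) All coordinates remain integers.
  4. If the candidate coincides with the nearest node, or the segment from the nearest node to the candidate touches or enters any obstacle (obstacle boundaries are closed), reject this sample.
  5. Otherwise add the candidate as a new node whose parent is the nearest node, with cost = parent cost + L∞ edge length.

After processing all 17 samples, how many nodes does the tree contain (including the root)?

1. q=(17,18) nearest=0 d=17 new=(5,4) → add node 1 parent=0 cost=3
2. q=(7,1) nearest=1 d=3 new=(7,1) → add node 2 parent=1 cost=6
3. q=(10,4) nearest=2 d=3 new=(10,4) → add node 3 parent=2 cost=9
4. q=(10,2) nearest=3 d=2 new=(10,2) → add node 4 parent=3 cost=11
5. q=(3,4) nearest=1 d=2 new=(3,4) → add node 5 parent=1 cost=5
6. q=(8,14) nearest=1 d=10 new=(8,7) → add node 6 parent=1 cost=6
7. q=(3,5) nearest=5 d=1 new=(3,5) → add node 7 parent=5 cost=6
8. q=(3,5) nearest=7 d=0 → coincident, reject
9. q=(16,5) nearest=3 d=6 new=(13,5) → blocked by [12,15]×[4,8], reject
10. q=(8,10) nearest=6 d=3 new=(8,10) → add node 8 parent=6 cost=9
11. q=(8,9) nearest=8 d=1 new=(8,9) → add node 9 parent=8 cost=10
12. q=(17,12) nearest=3 d=8 new=(13,7) → blocked by [12,15]×[4,8], reject
13. q=(5,14) nearest=8 d=4 new=(5,13) → add node 10 parent=8 cost=12
14. q=(2,15) nearest=10 d=3 new=(2,15) → add node 11 parent=10 cost=15
15. q=(11,0) nearest=4 d=2 new=(11,0) → add node 12 parent=4 cost=13
16. q=(1,13) nearest=11 d=2 new=(1,13) → blocked by [1,3]×[11,14], reject
17. q=(12,1) nearest=12 d=1 new=(12,1) → add node 13 parent=12 cost=14

Node count: 14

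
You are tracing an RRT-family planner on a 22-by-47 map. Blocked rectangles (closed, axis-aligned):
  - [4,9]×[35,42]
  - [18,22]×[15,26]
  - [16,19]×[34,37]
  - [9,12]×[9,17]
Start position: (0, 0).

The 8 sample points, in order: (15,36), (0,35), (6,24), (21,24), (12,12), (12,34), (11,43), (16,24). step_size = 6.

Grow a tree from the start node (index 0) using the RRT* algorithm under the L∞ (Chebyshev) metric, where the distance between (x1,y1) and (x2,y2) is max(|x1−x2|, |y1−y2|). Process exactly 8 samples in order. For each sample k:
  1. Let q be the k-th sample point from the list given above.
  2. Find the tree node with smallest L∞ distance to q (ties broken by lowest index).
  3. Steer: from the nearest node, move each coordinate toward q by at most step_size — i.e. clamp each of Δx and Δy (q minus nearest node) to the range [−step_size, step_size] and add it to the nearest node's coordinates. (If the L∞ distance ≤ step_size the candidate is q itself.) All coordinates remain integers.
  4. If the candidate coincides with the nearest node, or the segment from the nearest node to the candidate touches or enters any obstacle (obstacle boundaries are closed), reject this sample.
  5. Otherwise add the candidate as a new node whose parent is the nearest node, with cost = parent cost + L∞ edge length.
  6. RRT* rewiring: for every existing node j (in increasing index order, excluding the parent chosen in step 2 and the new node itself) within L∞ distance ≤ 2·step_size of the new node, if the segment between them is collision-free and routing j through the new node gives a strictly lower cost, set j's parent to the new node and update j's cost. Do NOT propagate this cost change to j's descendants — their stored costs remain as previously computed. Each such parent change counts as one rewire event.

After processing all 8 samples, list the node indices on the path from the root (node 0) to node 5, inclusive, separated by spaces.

1. q=(15,36) nearest=0 d=36 new=(6,6) → add node 1 parent=0 cost=6
2. q=(0,35) nearest=1 d=29 new=(0,12) → add node 2 parent=1 cost=12
3. q=(6,24) nearest=2 d=12 new=(6,18) → add node 3 parent=2 cost=18
4. q=(21,24) nearest=3 d=15 new=(12,24) → add node 4 parent=3 cost=24
5. q=(12,12) nearest=1 d=6 new=(12,12) → blocked by [9,12]×[9,17], reject
6. q=(12,34) nearest=4 d=10 new=(12,30) → add node 5 parent=4 cost=30
7. q=(11,43) nearest=5 d=13 new=(11,36) → add node 6 parent=5 cost=36
8. q=(16,24) nearest=4 d=4 new=(16,24) → add node 7 parent=4 cost=28

Path: 0 1 2 3 4 5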